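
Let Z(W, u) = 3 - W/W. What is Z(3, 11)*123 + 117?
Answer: 363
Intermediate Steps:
Z(W, u) = 2 (Z(W, u) = 3 - 1*1 = 3 - 1 = 2)
Z(3, 11)*123 + 117 = 2*123 + 117 = 246 + 117 = 363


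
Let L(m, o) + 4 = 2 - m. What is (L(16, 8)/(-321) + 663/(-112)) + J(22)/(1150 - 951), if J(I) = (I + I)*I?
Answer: -2383019/2384816 ≈ -0.99925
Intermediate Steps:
J(I) = 2*I² (J(I) = (2*I)*I = 2*I²)
L(m, o) = -2 - m (L(m, o) = -4 + (2 - m) = -2 - m)
(L(16, 8)/(-321) + 663/(-112)) + J(22)/(1150 - 951) = ((-2 - 1*16)/(-321) + 663/(-112)) + (2*22²)/(1150 - 951) = ((-2 - 16)*(-1/321) + 663*(-1/112)) + (2*484)/199 = (-18*(-1/321) - 663/112) + 968*(1/199) = (6/107 - 663/112) + 968/199 = -70269/11984 + 968/199 = -2383019/2384816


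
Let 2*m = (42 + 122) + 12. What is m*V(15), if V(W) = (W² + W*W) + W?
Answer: 40920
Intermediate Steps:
V(W) = W + 2*W² (V(W) = (W² + W²) + W = 2*W² + W = W + 2*W²)
m = 88 (m = ((42 + 122) + 12)/2 = (164 + 12)/2 = (½)*176 = 88)
m*V(15) = 88*(15*(1 + 2*15)) = 88*(15*(1 + 30)) = 88*(15*31) = 88*465 = 40920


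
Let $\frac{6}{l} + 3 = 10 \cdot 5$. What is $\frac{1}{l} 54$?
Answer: $423$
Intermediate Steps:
$l = \frac{6}{47}$ ($l = \frac{6}{-3 + 10 \cdot 5} = \frac{6}{-3 + 50} = \frac{6}{47} \approx 0.12766$)
$\frac{1}{l} 54 = \frac{1}{\frac{6}{47}} \cdot 54 = \frac{47}{6} \cdot 54 = 423$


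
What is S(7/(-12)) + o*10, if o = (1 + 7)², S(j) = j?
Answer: 7673/12 ≈ 639.42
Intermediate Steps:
o = 64 (o = 8² = 64)
S(7/(-12)) + o*10 = 7/(-12) + 64*10 = 7*(-1/12) + 640 = -7/12 + 640 = 7673/12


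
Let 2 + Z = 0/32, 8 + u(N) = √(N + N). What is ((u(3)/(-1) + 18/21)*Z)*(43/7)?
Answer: -5332/49 + 86*√6/7 ≈ -78.723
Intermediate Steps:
u(N) = -8 + √2*√N (u(N) = -8 + √(N + N) = -8 + √(2*N) = -8 + √2*√N)
Z = -2 (Z = -2 + 0/32 = -2 + 0*(1/32) = -2 + 0 = -2)
((u(3)/(-1) + 18/21)*Z)*(43/7) = (((-8 + √2*√3)/(-1) + 18/21)*(-2))*(43/7) = (((-8 + √6)*(-1) + 18*(1/21))*(-2))*(43*(⅐)) = (((8 - √6) + 6/7)*(-2))*(43/7) = ((62/7 - √6)*(-2))*(43/7) = (-124/7 + 2*√6)*(43/7) = -5332/49 + 86*√6/7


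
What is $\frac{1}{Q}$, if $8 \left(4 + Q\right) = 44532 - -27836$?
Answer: $\frac{1}{9042} \approx 0.0001106$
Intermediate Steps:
$Q = 9042$ ($Q = -4 + \frac{44532 - -27836}{8} = -4 + \frac{44532 + 27836}{8} = -4 + \frac{1}{8} \cdot 72368 = -4 + 9046 = 9042$)
$\frac{1}{Q} = \frac{1}{9042}$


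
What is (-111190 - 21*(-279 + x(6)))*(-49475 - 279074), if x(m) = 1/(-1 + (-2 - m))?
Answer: 103816884314/3 ≈ 3.4606e+10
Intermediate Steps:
x(m) = 1/(-3 - m)
(-111190 - 21*(-279 + x(6)))*(-49475 - 279074) = (-111190 - 21*(-279 - 1/(3 + 6)))*(-49475 - 279074) = (-111190 - 21*(-279 - 1/9))*(-328549) = (-111190 - 21*(-279 - 1*⅑))*(-328549) = (-111190 - 21*(-279 - ⅑))*(-328549) = (-111190 - 21*(-2512/9))*(-328549) = (-111190 + 17584/3)*(-328549) = -315986/3*(-328549) = 103816884314/3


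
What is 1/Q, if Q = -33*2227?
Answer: -1/73491 ≈ -1.3607e-5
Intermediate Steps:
Q = -73491
1/Q = 1/(-73491) = -1/73491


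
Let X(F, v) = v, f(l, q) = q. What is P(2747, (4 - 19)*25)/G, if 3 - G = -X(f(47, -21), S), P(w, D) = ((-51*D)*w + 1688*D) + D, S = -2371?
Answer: -6487875/296 ≈ -21919.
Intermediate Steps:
P(w, D) = 1689*D - 51*D*w (P(w, D) = (-51*D*w + 1688*D) + D = (1688*D - 51*D*w) + D = 1689*D - 51*D*w)
G = -2368 (G = 3 - (-1)*(-2371) = 3 - 1*2371 = 3 - 2371 = -2368)
P(2747, (4 - 19)*25)/G = (3*((4 - 19)*25)*(563 - 17*2747))/(-2368) = (3*(-15*25)*(563 - 46699))*(-1/2368) = (3*(-375)*(-46136))*(-1/2368) = 51903000*(-1/2368) = -6487875/296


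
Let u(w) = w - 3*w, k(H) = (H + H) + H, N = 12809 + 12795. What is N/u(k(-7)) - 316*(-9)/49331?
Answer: 631595186/1035951 ≈ 609.68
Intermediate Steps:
N = 25604
k(H) = 3*H (k(H) = 2*H + H = 3*H)
u(w) = -2*w
N/u(k(-7)) - 316*(-9)/49331 = 25604/((-6*(-7))) - 316*(-9)/49331 = 25604/((-2*(-21))) + 2844*(1/49331) = 25604/42 + 2844/49331 = 25604*(1/42) + 2844/49331 = 12802/21 + 2844/49331 = 631595186/1035951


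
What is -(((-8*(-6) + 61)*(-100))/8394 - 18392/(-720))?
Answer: -3052801/125910 ≈ -24.246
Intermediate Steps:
-(((-8*(-6) + 61)*(-100))/8394 - 18392/(-720)) = -(((48 + 61)*(-100))*(1/8394) - 18392*(-1/720)) = -((109*(-100))*(1/8394) + 2299/90) = -(-10900*1/8394 + 2299/90) = -(-5450/4197 + 2299/90) = -1*3052801/125910 = -3052801/125910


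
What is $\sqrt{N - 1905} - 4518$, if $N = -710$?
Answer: $-4518 + i \sqrt{2615} \approx -4518.0 + 51.137 i$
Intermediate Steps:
$\sqrt{N - 1905} - 4518 = \sqrt{-710 - 1905} - 4518 = \sqrt{-2615} - 4518 = i \sqrt{2615} - 4518 = -4518 + i \sqrt{2615}$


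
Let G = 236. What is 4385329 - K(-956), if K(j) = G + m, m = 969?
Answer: 4384124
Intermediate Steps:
K(j) = 1205 (K(j) = 236 + 969 = 1205)
4385329 - K(-956) = 4385329 - 1*1205 = 4385329 - 1205 = 4384124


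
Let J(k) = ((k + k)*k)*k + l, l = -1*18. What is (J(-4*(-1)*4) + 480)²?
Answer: 74891716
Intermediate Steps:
l = -18
J(k) = -18 + 2*k³ (J(k) = ((k + k)*k)*k - 18 = ((2*k)*k)*k - 18 = (2*k²)*k - 18 = 2*k³ - 18 = -18 + 2*k³)
(J(-4*(-1)*4) + 480)² = ((-18 + 2*(-4*(-1)*4)³) + 480)² = ((-18 + 2*(4*4)³) + 480)² = ((-18 + 2*16³) + 480)² = ((-18 + 2*4096) + 480)² = ((-18 + 8192) + 480)² = (8174 + 480)² = 8654² = 74891716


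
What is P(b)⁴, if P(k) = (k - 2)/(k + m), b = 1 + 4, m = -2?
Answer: 1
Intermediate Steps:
b = 5
P(k) = 1 (P(k) = (k - 2)/(k - 2) = (-2 + k)/(-2 + k) = 1)
P(b)⁴ = 1⁴ = 1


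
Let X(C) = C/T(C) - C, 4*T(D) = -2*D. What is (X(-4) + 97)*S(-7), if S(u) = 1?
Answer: 99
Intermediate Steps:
T(D) = -D/2 (T(D) = (-2*D)/4 = -D/2)
X(C) = -2 - C (X(C) = C/((-C/2)) - C = C*(-2/C) - C = -2 - C)
(X(-4) + 97)*S(-7) = ((-2 - 1*(-4)) + 97)*1 = ((-2 + 4) + 97)*1 = (2 + 97)*1 = 99*1 = 99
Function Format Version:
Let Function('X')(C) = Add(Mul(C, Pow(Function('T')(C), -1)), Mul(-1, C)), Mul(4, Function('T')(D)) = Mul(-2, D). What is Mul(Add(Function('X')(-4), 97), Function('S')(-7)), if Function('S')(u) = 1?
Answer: 99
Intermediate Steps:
Function('T')(D) = Mul(Rational(-1, 2), D) (Function('T')(D) = Mul(Rational(1, 4), Mul(-2, D)) = Mul(Rational(-1, 2), D))
Function('X')(C) = Add(-2, Mul(-1, C)) (Function('X')(C) = Add(Mul(C, Pow(Mul(Rational(-1, 2), C), -1)), Mul(-1, C)) = Add(Mul(C, Mul(-2, Pow(C, -1))), Mul(-1, C)) = Add(-2, Mul(-1, C)))
Mul(Add(Function('X')(-4), 97), Function('S')(-7)) = Mul(Add(Add(-2, Mul(-1, -4)), 97), 1) = Mul(Add(Add(-2, 4), 97), 1) = Mul(Add(2, 97), 1) = Mul(99, 1) = 99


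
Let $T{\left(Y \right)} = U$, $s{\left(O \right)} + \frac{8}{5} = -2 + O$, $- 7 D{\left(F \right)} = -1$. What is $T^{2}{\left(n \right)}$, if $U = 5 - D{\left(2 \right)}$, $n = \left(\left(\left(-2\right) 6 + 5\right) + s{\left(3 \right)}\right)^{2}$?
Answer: $\frac{1156}{49} \approx 23.592$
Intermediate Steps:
$D{\left(F \right)} = \frac{1}{7}$ ($D{\left(F \right)} = \left(- \frac{1}{7}\right) \left(-1\right) = \frac{1}{7}$)
$s{\left(O \right)} = - \frac{18}{5} + O$ ($s{\left(O \right)} = - \frac{8}{5} + \left(-2 + O\right) = - \frac{18}{5} + O$)
$n = \frac{1444}{25}$ ($n = \left(\left(\left(-2\right) 6 + 5\right) + \left(- \frac{18}{5} + 3\right)\right)^{2} = \left(\left(-12 + 5\right) - \frac{3}{5}\right)^{2} = \left(-7 - \frac{3}{5}\right)^{2} = \left(- \frac{38}{5}\right)^{2} = \frac{1444}{25} \approx 57.76$)
$U = \frac{34}{7}$ ($U = 5 - \frac{1}{7} = \frac{34}{7} \approx 4.8571$)
$T{\left(Y \right)} = \frac{34}{7}$
$T^{2}{\left(n \right)} = \left(\frac{34}{7}\right)^{2} = \frac{1156}{49}$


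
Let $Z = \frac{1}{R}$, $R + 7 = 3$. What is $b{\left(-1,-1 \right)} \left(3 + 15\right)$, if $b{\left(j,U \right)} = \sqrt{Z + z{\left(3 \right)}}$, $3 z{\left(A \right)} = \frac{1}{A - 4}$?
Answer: $3 i \sqrt{21} \approx 13.748 i$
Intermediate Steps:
$R = -4$ ($R = -7 + 3 = -4$)
$z{\left(A \right)} = \frac{1}{3 \left(-4 + A\right)}$ ($z{\left(A \right)} = \frac{1}{3 \left(A - 4\right)} = \frac{1}{3 \left(-4 + A\right)}$)
$Z = - \frac{1}{4}$ ($Z = \frac{1}{-4} = - \frac{1}{4} \approx -0.25$)
$b{\left(j,U \right)} = \frac{i \sqrt{21}}{6}$ ($b{\left(j,U \right)} = \sqrt{- \frac{1}{4} + \frac{1}{3 \left(-4 + 3\right)}} = \sqrt{- \frac{1}{4} + \frac{1}{3 \left(-1\right)}} = \sqrt{- \frac{1}{4} + \frac{1}{3} \left(-1\right)} = \sqrt{- \frac{1}{4} - \frac{1}{3}} = \sqrt{- \frac{7}{12}} = \frac{i \sqrt{21}}{6}$)
$b{\left(-1,-1 \right)} \left(3 + 15\right) = \frac{i \sqrt{21}}{6} \left(3 + 15\right) = \frac{i \sqrt{21}}{6} \cdot 18 = 3 i \sqrt{21}$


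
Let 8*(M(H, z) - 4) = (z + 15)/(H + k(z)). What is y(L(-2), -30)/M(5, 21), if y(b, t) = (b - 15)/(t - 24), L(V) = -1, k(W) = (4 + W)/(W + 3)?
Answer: 145/2322 ≈ 0.062446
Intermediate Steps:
k(W) = (4 + W)/(3 + W)
M(H, z) = 4 + (15 + z)/(8*(H + (4 + z)/(3 + z))) (M(H, z) = 4 + ((z + 15)/(H + (4 + z)/(3 + z)))/8 = 4 + ((15 + z)/(H + (4 + z)/(3 + z)))/8 = 4 + (15 + z)/(8*(H + (4 + z)/(3 + z))))
y(b, t) = (-15 + b)/(-24 + t)
y(L(-2), -30)/M(5, 21) = ((-15 - 1)/(-24 - 30))/(((16 + 4*21 + (3 + 21)*(15 + 21 + 32*5)/8)/(4 + 21 + 5*(3 + 21)))) = (-16/(-54))/(((16 + 84 + (1/8)*24*(15 + 21 + 160))/(4 + 21 + 5*24))) = (-1/54*(-16))/(((16 + 84 + (1/8)*24*196)/(4 + 21 + 120))) = 8/(27*(((16 + 84 + 588)/145))) = 8/(27*(((1/145)*688))) = 8/(27*(688/145)) = (8/27)*(145/688) = 145/2322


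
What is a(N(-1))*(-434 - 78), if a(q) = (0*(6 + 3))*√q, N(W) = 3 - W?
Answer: 0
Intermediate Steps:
a(q) = 0 (a(q) = (0*9)*√q = 0*√q = 0)
a(N(-1))*(-434 - 78) = 0*(-434 - 78) = 0*(-512) = 0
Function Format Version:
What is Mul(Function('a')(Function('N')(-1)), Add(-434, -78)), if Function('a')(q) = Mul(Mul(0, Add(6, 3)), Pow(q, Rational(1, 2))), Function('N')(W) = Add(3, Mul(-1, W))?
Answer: 0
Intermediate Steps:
Function('a')(q) = 0 (Function('a')(q) = Mul(Mul(0, 9), Pow(q, Rational(1, 2))) = Mul(0, Pow(q, Rational(1, 2))) = 0)
Mul(Function('a')(Function('N')(-1)), Add(-434, -78)) = Mul(0, Add(-434, -78)) = Mul(0, -512) = 0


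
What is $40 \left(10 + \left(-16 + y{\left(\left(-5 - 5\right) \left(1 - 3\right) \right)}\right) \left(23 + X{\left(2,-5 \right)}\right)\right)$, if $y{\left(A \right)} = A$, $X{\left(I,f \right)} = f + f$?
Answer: $2480$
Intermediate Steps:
$X{\left(I,f \right)} = 2 f$
$40 \left(10 + \left(-16 + y{\left(\left(-5 - 5\right) \left(1 - 3\right) \right)}\right) \left(23 + X{\left(2,-5 \right)}\right)\right) = 40 \left(10 + \left(-16 + \left(-5 - 5\right) \left(1 - 3\right)\right) \left(23 + 2 \left(-5\right)\right)\right) = 40 \left(10 + \left(-16 - 10 \left(1 - 3\right)\right) \left(23 - 10\right)\right) = 40 \left(10 + \left(-16 - -20\right) 13\right) = 40 \left(10 + \left(-16 + 20\right) 13\right) = 40 \left(10 + 4 \cdot 13\right) = 40 \left(10 + 52\right) = 40 \cdot 62 = 2480$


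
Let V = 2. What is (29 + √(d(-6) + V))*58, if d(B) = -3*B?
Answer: 1682 + 116*√5 ≈ 1941.4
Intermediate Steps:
(29 + √(d(-6) + V))*58 = (29 + √(-3*(-6) + 2))*58 = (29 + √(18 + 2))*58 = (29 + √20)*58 = (29 + 2*√5)*58 = 1682 + 116*√5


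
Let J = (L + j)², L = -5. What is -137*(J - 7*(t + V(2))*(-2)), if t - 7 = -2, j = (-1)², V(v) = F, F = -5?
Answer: -2192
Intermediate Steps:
V(v) = -5
j = 1
t = 5 (t = 7 - 2 = 5)
J = 16 (J = (-5 + 1)² = (-4)² = 16)
-137*(J - 7*(t + V(2))*(-2)) = -137*(16 - 7*(5 - 5)*(-2)) = -137*(16 - 0*(-2)) = -137*(16 - 7*0) = -137*(16 + 0) = -137*16 = -2192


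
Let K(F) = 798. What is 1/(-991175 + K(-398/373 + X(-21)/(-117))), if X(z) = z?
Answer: -1/990377 ≈ -1.0097e-6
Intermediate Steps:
1/(-991175 + K(-398/373 + X(-21)/(-117))) = 1/(-991175 + 798) = 1/(-990377) = -1/990377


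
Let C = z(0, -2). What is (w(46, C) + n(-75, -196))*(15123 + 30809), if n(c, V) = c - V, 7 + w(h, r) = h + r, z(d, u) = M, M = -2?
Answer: 7257256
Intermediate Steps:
z(d, u) = -2
C = -2
w(h, r) = -7 + h + r (w(h, r) = -7 + (h + r) = -7 + h + r)
(w(46, C) + n(-75, -196))*(15123 + 30809) = ((-7 + 46 - 2) + (-75 - 1*(-196)))*(15123 + 30809) = (37 + (-75 + 196))*45932 = (37 + 121)*45932 = 158*45932 = 7257256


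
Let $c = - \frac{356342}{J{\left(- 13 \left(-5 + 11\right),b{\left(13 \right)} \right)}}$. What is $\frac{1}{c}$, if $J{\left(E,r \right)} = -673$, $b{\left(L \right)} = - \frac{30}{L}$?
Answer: $\frac{673}{356342} \approx 0.0018886$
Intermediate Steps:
$c = \frac{356342}{673}$ ($c = - \frac{356342}{-673} = \left(-356342\right) \left(- \frac{1}{673}\right) = \frac{356342}{673} \approx 529.48$)
$\frac{1}{c} = \frac{1}{\frac{356342}{673}} = \frac{673}{356342}$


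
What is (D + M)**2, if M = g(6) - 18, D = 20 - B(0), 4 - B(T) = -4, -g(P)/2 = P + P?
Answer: 900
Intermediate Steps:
g(P) = -4*P (g(P) = -2*(P + P) = -4*P)
B(T) = 8 (B(T) = 4 - 1*(-4) = 4 + 4 = 8)
D = 12 (D = 20 - 1*8 = 20 - 8 = 12)
M = -42 (M = -4*6 - 18 = -24 - 18 = -42)
(D + M)**2 = (12 - 42)**2 = (-30)**2 = 900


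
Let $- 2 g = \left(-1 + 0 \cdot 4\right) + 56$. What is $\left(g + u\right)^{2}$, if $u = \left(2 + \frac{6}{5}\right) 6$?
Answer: $\frac{6889}{100} \approx 68.89$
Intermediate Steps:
$u = \frac{96}{5}$ ($u = \left(2 + 6 \cdot \frac{1}{5}\right) 6 = \left(2 + \frac{6}{5}\right) 6 = \frac{16}{5} \cdot 6 = \frac{96}{5} \approx 19.2$)
$g = - \frac{55}{2}$ ($g = - \frac{\left(-1 + 0 \cdot 4\right) + 56}{2} = - \frac{\left(-1 + 0\right) + 56}{2} = - \frac{-1 + 56}{2} = \left(- \frac{1}{2}\right) 55 = - \frac{55}{2} \approx -27.5$)
$\left(g + u\right)^{2} = \left(- \frac{55}{2} + \frac{96}{5}\right)^{2} = \left(- \frac{83}{10}\right)^{2} = \frac{6889}{100}$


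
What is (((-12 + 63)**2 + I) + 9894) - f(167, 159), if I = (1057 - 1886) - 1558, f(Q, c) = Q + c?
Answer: 9782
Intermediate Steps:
I = -2387 (I = -829 - 1558 = -2387)
(((-12 + 63)**2 + I) + 9894) - f(167, 159) = (((-12 + 63)**2 - 2387) + 9894) - (167 + 159) = ((51**2 - 2387) + 9894) - 1*326 = ((2601 - 2387) + 9894) - 326 = (214 + 9894) - 326 = 10108 - 326 = 9782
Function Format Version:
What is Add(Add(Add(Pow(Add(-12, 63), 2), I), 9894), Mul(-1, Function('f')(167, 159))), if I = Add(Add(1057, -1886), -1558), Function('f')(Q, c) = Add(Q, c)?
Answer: 9782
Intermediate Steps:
I = -2387 (I = Add(-829, -1558) = -2387)
Add(Add(Add(Pow(Add(-12, 63), 2), I), 9894), Mul(-1, Function('f')(167, 159))) = Add(Add(Add(Pow(Add(-12, 63), 2), -2387), 9894), Mul(-1, Add(167, 159))) = Add(Add(Add(Pow(51, 2), -2387), 9894), Mul(-1, 326)) = Add(Add(Add(2601, -2387), 9894), -326) = Add(Add(214, 9894), -326) = Add(10108, -326) = 9782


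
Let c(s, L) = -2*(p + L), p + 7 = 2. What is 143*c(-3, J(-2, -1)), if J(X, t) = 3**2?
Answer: -1144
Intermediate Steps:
p = -5 (p = -7 + 2 = -5)
J(X, t) = 9
c(s, L) = 10 - 2*L (c(s, L) = -2*(-5 + L) = 10 - 2*L)
143*c(-3, J(-2, -1)) = 143*(10 - 2*9) = 143*(10 - 18) = 143*(-8) = -1144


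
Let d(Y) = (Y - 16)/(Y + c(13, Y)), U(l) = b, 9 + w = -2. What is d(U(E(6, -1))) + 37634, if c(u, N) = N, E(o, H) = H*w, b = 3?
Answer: 225791/6 ≈ 37632.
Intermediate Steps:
w = -11 (w = -9 - 2 = -11)
E(o, H) = -11*H (E(o, H) = H*(-11) = -11*H)
U(l) = 3
d(Y) = (-16 + Y)/(2*Y) (d(Y) = (Y - 16)/(Y + Y) = (-16 + Y)/((2*Y)) = (-16 + Y)*(1/(2*Y)) = (-16 + Y)/(2*Y))
d(U(E(6, -1))) + 37634 = (1/2)*(-16 + 3)/3 + 37634 = (1/2)*(1/3)*(-13) + 37634 = -13/6 + 37634 = 225791/6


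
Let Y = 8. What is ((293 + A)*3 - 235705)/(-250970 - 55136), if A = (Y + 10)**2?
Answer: 116927/153053 ≈ 0.76396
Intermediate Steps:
A = 324 (A = (8 + 10)**2 = 18**2 = 324)
((293 + A)*3 - 235705)/(-250970 - 55136) = ((293 + 324)*3 - 235705)/(-250970 - 55136) = (617*3 - 235705)/(-306106) = (1851 - 235705)*(-1/306106) = -233854*(-1/306106) = 116927/153053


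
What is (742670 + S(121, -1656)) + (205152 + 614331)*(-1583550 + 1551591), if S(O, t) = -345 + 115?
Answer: -26189114757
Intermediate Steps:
S(O, t) = -230
(742670 + S(121, -1656)) + (205152 + 614331)*(-1583550 + 1551591) = (742670 - 230) + (205152 + 614331)*(-1583550 + 1551591) = 742440 + 819483*(-31959) = 742440 - 26189857197 = -26189114757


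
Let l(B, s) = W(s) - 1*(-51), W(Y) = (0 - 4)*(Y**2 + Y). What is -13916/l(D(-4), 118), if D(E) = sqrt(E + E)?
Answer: 13916/56117 ≈ 0.24798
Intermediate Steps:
W(Y) = -4*Y - 4*Y**2 (W(Y) = -4*(Y + Y**2) = -4*Y - 4*Y**2)
D(E) = sqrt(2)*sqrt(E) (D(E) = sqrt(2*E) = sqrt(2)*sqrt(E))
l(B, s) = 51 - 4*s*(1 + s) (l(B, s) = -4*s*(1 + s) - 1*(-51) = -4*s*(1 + s) + 51 = 51 - 4*s*(1 + s))
-13916/l(D(-4), 118) = -13916/(51 - 4*118*(1 + 118)) = -13916/(51 - 4*118*119) = -13916/(51 - 56168) = -13916/(-56117) = -13916*(-1/56117) = 13916/56117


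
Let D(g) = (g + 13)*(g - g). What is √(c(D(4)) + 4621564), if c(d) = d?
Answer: 2*√1155391 ≈ 2149.8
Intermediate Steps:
D(g) = 0 (D(g) = (13 + g)*0 = 0)
√(c(D(4)) + 4621564) = √(0 + 4621564) = √4621564 = 2*√1155391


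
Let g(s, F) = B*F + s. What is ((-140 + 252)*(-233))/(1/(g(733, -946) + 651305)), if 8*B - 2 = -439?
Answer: -18364100972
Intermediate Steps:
B = -437/8 (B = ¼ + (⅛)*(-439) = ¼ - 439/8 = -437/8 ≈ -54.625)
g(s, F) = s - 437*F/8 (g(s, F) = -437*F/8 + s = s - 437*F/8)
((-140 + 252)*(-233))/(1/(g(733, -946) + 651305)) = ((-140 + 252)*(-233))/(1/((733 - 437/8*(-946)) + 651305)) = (112*(-233))/(1/((733 + 206701/4) + 651305)) = -26096/(1/(209633/4 + 651305)) = -26096/(1/(2814853/4)) = -26096/4/2814853 = -26096*2814853/4 = -18364100972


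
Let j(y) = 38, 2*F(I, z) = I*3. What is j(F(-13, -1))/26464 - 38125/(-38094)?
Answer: 252596893/252029904 ≈ 1.0022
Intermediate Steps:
F(I, z) = 3*I/2 (F(I, z) = (I*3)/2 = (3*I)/2 = 3*I/2)
j(F(-13, -1))/26464 - 38125/(-38094) = 38/26464 - 38125/(-38094) = 38*(1/26464) - 38125*(-1/38094) = 19/13232 + 38125/38094 = 252596893/252029904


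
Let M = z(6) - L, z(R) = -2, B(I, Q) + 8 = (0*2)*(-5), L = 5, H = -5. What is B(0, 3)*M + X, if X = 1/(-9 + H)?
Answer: 783/14 ≈ 55.929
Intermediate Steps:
B(I, Q) = -8 (B(I, Q) = -8 + (0*2)*(-5) = -8 + 0*(-5) = -8 + 0 = -8)
X = -1/14 (X = 1/(-9 - 5) = 1/(-14) = -1/14 ≈ -0.071429)
M = -7 (M = -2 - 1*5 = -2 - 5 = -7)
B(0, 3)*M + X = -8*(-7) - 1/14 = 56 - 1/14 = 783/14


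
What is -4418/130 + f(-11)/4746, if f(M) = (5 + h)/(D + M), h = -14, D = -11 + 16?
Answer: -6989211/205660 ≈ -33.984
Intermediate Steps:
D = 5
f(M) = -9/(5 + M) (f(M) = (5 - 14)/(5 + M) = -9/(5 + M))
-4418/130 + f(-11)/4746 = -4418/130 - 9/(5 - 11)/4746 = -4418*1/130 - 9/(-6)*(1/4746) = -2209/65 - 9*(-⅙)*(1/4746) = -2209/65 + (3/2)*(1/4746) = -2209/65 + 1/3164 = -6989211/205660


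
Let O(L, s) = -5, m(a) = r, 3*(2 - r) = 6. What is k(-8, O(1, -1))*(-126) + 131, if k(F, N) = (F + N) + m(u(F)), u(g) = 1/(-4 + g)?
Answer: 1769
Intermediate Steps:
r = 0 (r = 2 - 1/3*6 = 2 - 2 = 0)
m(a) = 0
k(F, N) = F + N (k(F, N) = (F + N) + 0 = F + N)
k(-8, O(1, -1))*(-126) + 131 = (-8 - 5)*(-126) + 131 = -13*(-126) + 131 = 1638 + 131 = 1769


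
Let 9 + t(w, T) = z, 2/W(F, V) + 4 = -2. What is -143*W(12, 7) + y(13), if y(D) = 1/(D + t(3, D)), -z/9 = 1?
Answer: 712/15 ≈ 47.467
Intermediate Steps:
z = -9 (z = -9*1 = -9)
W(F, V) = -⅓ (W(F, V) = 2/(-4 - 2) = 2/(-6) = 2*(-⅙) = -⅓)
t(w, T) = -18 (t(w, T) = -9 - 9 = -18)
y(D) = 1/(-18 + D) (y(D) = 1/(D - 18) = 1/(-18 + D))
-143*W(12, 7) + y(13) = -143*(-⅓) + 1/(-18 + 13) = 143/3 + 1/(-5) = 143/3 - ⅕ = 712/15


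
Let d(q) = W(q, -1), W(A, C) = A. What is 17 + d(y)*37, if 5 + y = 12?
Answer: 276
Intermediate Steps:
y = 7 (y = -5 + 12 = 7)
d(q) = q
17 + d(y)*37 = 17 + 7*37 = 17 + 259 = 276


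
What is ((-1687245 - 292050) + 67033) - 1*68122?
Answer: -1980384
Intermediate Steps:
((-1687245 - 292050) + 67033) - 1*68122 = (-1979295 + 67033) - 68122 = -1912262 - 68122 = -1980384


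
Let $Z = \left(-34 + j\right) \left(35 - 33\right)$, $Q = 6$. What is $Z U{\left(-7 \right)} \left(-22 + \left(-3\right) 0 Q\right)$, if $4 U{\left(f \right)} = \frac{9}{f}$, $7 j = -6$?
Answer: $- \frac{24156}{49} \approx -492.98$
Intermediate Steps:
$j = - \frac{6}{7}$ ($j = \frac{1}{7} \left(-6\right) = - \frac{6}{7} \approx -0.85714$)
$Z = - \frac{488}{7}$ ($Z = \left(-34 - \frac{6}{7}\right) \left(35 - 33\right) = \left(- \frac{244}{7}\right) 2 = - \frac{488}{7} \approx -69.714$)
$U{\left(f \right)} = \frac{9}{4 f}$ ($U{\left(f \right)} = \frac{9 \frac{1}{f}}{4} = \frac{9}{4 f}$)
$Z U{\left(-7 \right)} \left(-22 + \left(-3\right) 0 Q\right) = - \frac{488 \frac{9}{4 \left(-7\right)}}{7} \left(-22 + \left(-3\right) 0 \cdot 6\right) = - \frac{488 \cdot \frac{9}{4} \left(- \frac{1}{7}\right)}{7} \left(-22 + 0 \cdot 6\right) = \left(- \frac{488}{7}\right) \left(- \frac{9}{28}\right) \left(-22 + 0\right) = \frac{1098}{49} \left(-22\right) = - \frac{24156}{49}$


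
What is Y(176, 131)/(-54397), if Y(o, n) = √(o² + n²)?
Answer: -√48137/54397 ≈ -0.0040333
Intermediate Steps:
Y(o, n) = √(n² + o²)
Y(176, 131)/(-54397) = √(131² + 176²)/(-54397) = √(17161 + 30976)*(-1/54397) = √48137*(-1/54397) = -√48137/54397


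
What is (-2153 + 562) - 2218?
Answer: -3809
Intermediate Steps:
(-2153 + 562) - 2218 = -1591 - 2218 = -3809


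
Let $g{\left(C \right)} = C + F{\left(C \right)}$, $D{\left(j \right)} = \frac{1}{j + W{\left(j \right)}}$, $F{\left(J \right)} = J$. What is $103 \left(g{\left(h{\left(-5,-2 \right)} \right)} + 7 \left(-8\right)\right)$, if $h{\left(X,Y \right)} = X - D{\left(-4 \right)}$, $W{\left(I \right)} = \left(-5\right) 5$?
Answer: $- \frac{196936}{29} \approx -6790.9$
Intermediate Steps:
$W{\left(I \right)} = -25$
$D{\left(j \right)} = \frac{1}{-25 + j}$ ($D{\left(j \right)} = \frac{1}{j - 25} = \frac{1}{-25 + j}$)
$h{\left(X,Y \right)} = \frac{1}{29} + X$ ($h{\left(X,Y \right)} = X - \frac{1}{-25 - 4} = X - \frac{1}{-29} = X - - \frac{1}{29} = X + \frac{1}{29} = \frac{1}{29} + X$)
$g{\left(C \right)} = 2 C$ ($g{\left(C \right)} = C + C = 2 C$)
$103 \left(g{\left(h{\left(-5,-2 \right)} \right)} + 7 \left(-8\right)\right) = 103 \left(2 \left(\frac{1}{29} - 5\right) + 7 \left(-8\right)\right) = 103 \left(2 \left(- \frac{144}{29}\right) - 56\right) = 103 \left(- \frac{288}{29} - 56\right) = 103 \left(- \frac{1912}{29}\right) = - \frac{196936}{29}$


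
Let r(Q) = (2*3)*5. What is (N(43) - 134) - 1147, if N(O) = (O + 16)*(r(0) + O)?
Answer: 3026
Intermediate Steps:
r(Q) = 30 (r(Q) = 6*5 = 30)
N(O) = (16 + O)*(30 + O) (N(O) = (O + 16)*(30 + O) = (16 + O)*(30 + O))
(N(43) - 134) - 1147 = ((480 + 43² + 46*43) - 134) - 1147 = ((480 + 1849 + 1978) - 134) - 1147 = (4307 - 134) - 1147 = 4173 - 1147 = 3026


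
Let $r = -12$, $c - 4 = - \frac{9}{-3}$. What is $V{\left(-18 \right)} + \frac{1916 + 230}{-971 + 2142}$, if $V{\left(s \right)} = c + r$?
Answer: $- \frac{3709}{1171} \approx -3.1674$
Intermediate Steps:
$c = 7$ ($c = 4 - \frac{9}{-3} = 4 - -3 = 4 + 3 = 7$)
$V{\left(s \right)} = -5$ ($V{\left(s \right)} = 7 - 12 = -5$)
$V{\left(-18 \right)} + \frac{1916 + 230}{-971 + 2142} = -5 + \frac{1916 + 230}{-971 + 2142} = -5 + \frac{2146}{1171} = - \frac{3709}{1171}$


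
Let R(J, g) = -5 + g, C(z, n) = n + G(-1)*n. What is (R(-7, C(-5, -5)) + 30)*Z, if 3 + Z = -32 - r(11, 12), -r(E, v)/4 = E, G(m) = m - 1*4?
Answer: 405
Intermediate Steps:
G(m) = -4 + m (G(m) = m - 4 = -4 + m)
C(z, n) = -4*n (C(z, n) = n + (-4 - 1)*n = n - 5*n = -4*n)
r(E, v) = -4*E
Z = 9 (Z = -3 + (-32 - (-4)*11) = -3 + (-32 - 1*(-44)) = -3 + (-32 + 44) = -3 + 12 = 9)
(R(-7, C(-5, -5)) + 30)*Z = ((-5 - 4*(-5)) + 30)*9 = ((-5 + 20) + 30)*9 = (15 + 30)*9 = 45*9 = 405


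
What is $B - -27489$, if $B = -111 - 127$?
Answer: $27251$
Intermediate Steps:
$B = -238$
$B - -27489 = -238 - -27489 = -238 + 27489 = 27251$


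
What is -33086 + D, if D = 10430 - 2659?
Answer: -25315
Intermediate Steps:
D = 7771
-33086 + D = -33086 + 7771 = -25315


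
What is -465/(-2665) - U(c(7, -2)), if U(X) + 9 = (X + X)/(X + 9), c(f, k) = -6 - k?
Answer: 28714/2665 ≈ 10.774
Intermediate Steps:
U(X) = -9 + 2*X/(9 + X) (U(X) = -9 + (X + X)/(X + 9) = -9 + (2*X)/(9 + X) = -9 + 2*X/(9 + X))
-465/(-2665) - U(c(7, -2)) = -465/(-2665) - (-81 - 7*(-6 - 1*(-2)))/(9 + (-6 - 1*(-2))) = -465*(-1/2665) - (-81 - 7*(-6 + 2))/(9 + (-6 + 2)) = 93/533 - (-81 - 7*(-4))/(9 - 4) = 93/533 - (-81 + 28)/5 = 93/533 - (-53)/5 = 93/533 - 1*(-53/5) = 93/533 + 53/5 = 28714/2665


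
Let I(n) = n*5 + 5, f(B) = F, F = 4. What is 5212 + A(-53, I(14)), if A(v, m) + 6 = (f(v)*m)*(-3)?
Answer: 4306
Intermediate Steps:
f(B) = 4
I(n) = 5 + 5*n (I(n) = 5*n + 5 = 5 + 5*n)
A(v, m) = -6 - 12*m (A(v, m) = -6 + (4*m)*(-3) = -6 - 12*m)
5212 + A(-53, I(14)) = 5212 + (-6 - 12*(5 + 5*14)) = 5212 + (-6 - 12*(5 + 70)) = 5212 + (-6 - 12*75) = 5212 + (-6 - 900) = 5212 - 906 = 4306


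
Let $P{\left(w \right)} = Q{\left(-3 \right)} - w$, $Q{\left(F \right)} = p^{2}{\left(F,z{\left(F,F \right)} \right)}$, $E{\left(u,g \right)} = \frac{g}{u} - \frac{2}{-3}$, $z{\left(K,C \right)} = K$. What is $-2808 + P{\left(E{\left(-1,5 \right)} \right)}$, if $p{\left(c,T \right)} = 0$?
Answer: $- \frac{8411}{3} \approx -2803.7$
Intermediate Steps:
$E{\left(u,g \right)} = \frac{2}{3} + \frac{g}{u}$ ($E{\left(u,g \right)} = \frac{g}{u} - - \frac{2}{3} = \frac{g}{u} + \frac{2}{3} = \frac{2}{3} + \frac{g}{u}$)
$Q{\left(F \right)} = 0$ ($Q{\left(F \right)} = 0^{2} = 0$)
$P{\left(w \right)} = - w$ ($P{\left(w \right)} = 0 - w = - w$)
$-2808 + P{\left(E{\left(-1,5 \right)} \right)} = -2808 - \left(\frac{2}{3} + \frac{5}{-1}\right) = -2808 - \left(\frac{2}{3} + 5 \left(-1\right)\right) = -2808 - \left(\frac{2}{3} - 5\right) = -2808 - - \frac{13}{3} = -2808 + \frac{13}{3} = - \frac{8411}{3}$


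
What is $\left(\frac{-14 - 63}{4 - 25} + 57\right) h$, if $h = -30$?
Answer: $-1820$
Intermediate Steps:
$\left(\frac{-14 - 63}{4 - 25} + 57\right) h = \left(\frac{-14 - 63}{4 - 25} + 57\right) \left(-30\right) = \left(- \frac{77}{-21} + 57\right) \left(-30\right) = \left(\left(-77\right) \left(- \frac{1}{21}\right) + 57\right) \left(-30\right) = \left(\frac{11}{3} + 57\right) \left(-30\right) = \frac{182}{3} \left(-30\right) = -1820$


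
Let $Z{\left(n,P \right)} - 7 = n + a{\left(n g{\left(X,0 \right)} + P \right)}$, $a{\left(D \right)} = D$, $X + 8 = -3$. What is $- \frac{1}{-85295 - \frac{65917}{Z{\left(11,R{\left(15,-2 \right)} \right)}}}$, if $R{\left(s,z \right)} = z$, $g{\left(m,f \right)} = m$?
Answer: $\frac{105}{8890058} \approx 1.1811 \cdot 10^{-5}$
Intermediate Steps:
$X = -11$ ($X = -8 - 3 = -11$)
$Z{\left(n,P \right)} = 7 + P - 10 n$ ($Z{\left(n,P \right)} = 7 + \left(n + \left(n \left(-11\right) + P\right)\right) = 7 + \left(n + \left(- 11 n + P\right)\right) = 7 + \left(n + \left(P - 11 n\right)\right) = 7 + \left(P - 10 n\right) = 7 + P - 10 n$)
$- \frac{1}{-85295 - \frac{65917}{Z{\left(11,R{\left(15,-2 \right)} \right)}}} = - \frac{1}{-85295 - \frac{65917}{7 - 2 - 110}} = - \frac{1}{-85295 - \frac{65917}{-105}} = - \frac{1}{-85295 - - \frac{65917}{105}} = - \frac{1}{-85295 + \frac{65917}{105}} = - \frac{1}{- \frac{8890058}{105}} = \left(-1\right) \left(- \frac{105}{8890058}\right) = \frac{105}{8890058}$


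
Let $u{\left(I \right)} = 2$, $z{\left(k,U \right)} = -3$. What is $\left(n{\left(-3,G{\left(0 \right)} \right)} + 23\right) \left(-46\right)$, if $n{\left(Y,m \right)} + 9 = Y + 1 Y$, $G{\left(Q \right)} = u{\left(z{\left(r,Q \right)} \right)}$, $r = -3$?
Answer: $-368$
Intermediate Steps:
$G{\left(Q \right)} = 2$
$n{\left(Y,m \right)} = -9 + 2 Y$ ($n{\left(Y,m \right)} = -9 + \left(Y + 1 Y\right) = -9 + \left(Y + Y\right) = -9 + 2 Y$)
$\left(n{\left(-3,G{\left(0 \right)} \right)} + 23\right) \left(-46\right) = \left(\left(-9 + 2 \left(-3\right)\right) + 23\right) \left(-46\right) = \left(\left(-9 - 6\right) + 23\right) \left(-46\right) = \left(-15 + 23\right) \left(-46\right) = 8 \left(-46\right) = -368$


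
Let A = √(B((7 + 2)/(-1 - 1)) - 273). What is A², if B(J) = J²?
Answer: -1011/4 ≈ -252.75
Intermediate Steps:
A = I*√1011/2 (A = √(((7 + 2)/(-1 - 1))² - 273) = √((9/(-2))² - 273) = √((9*(-½))² - 273) = √((-9/2)² - 273) = √(81/4 - 273) = √(-1011/4) = I*√1011/2 ≈ 15.898*I)
A² = (I*√1011/2)² = -1011/4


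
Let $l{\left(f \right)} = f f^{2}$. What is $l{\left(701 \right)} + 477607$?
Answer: $344949708$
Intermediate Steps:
$l{\left(f \right)} = f^{3}$
$l{\left(701 \right)} + 477607 = 701^{3} + 477607 = 344472101 + 477607 = 344949708$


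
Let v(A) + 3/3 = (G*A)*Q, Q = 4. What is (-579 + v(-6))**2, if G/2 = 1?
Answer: 394384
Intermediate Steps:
G = 2 (G = 2*1 = 2)
v(A) = -1 + 8*A (v(A) = -1 + (2*A)*4 = -1 + 8*A)
(-579 + v(-6))**2 = (-579 + (-1 + 8*(-6)))**2 = (-579 + (-1 - 48))**2 = (-579 - 49)**2 = (-628)**2 = 394384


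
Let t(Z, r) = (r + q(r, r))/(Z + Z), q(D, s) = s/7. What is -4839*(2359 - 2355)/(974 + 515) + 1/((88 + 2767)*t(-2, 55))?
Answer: -6078762223/467620450 ≈ -12.999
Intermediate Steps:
q(D, s) = s/7 (q(D, s) = s*(⅐) = s/7)
t(Z, r) = 4*r/(7*Z) (t(Z, r) = (r + r/7)/(Z + Z) = (8*r/7)/((2*Z)) = (8*r/7)*(1/(2*Z)) = 4*r/(7*Z))
-4839*(2359 - 2355)/(974 + 515) + 1/((88 + 2767)*t(-2, 55)) = -4839*(2359 - 2355)/(974 + 515) + 1/((88 + 2767)*(((4/7)*55/(-2)))) = -4839/(1489/4) + 1/(2855*(((4/7)*55*(-½)))) = -4839/(1489*(¼)) + 1/(2855*(-110/7)) = -4839/1489/4 + (1/2855)*(-7/110) = -4839*4/1489 - 7/314050 = -19356/1489 - 7/314050 = -6078762223/467620450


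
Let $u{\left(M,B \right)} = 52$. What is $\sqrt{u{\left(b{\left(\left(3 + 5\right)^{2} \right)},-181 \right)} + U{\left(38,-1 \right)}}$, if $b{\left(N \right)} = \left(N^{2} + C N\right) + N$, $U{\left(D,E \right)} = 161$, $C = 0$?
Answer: $\sqrt{213} \approx 14.595$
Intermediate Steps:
$b{\left(N \right)} = N + N^{2}$ ($b{\left(N \right)} = \left(N^{2} + 0 N\right) + N = \left(N^{2} + 0\right) + N = N^{2} + N = N + N^{2}$)
$\sqrt{u{\left(b{\left(\left(3 + 5\right)^{2} \right)},-181 \right)} + U{\left(38,-1 \right)}} = \sqrt{52 + 161} = \sqrt{213}$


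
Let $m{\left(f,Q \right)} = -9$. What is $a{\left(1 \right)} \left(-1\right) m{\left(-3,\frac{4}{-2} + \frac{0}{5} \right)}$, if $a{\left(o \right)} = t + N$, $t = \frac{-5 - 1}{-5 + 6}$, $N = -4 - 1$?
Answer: $-99$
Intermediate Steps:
$N = -5$ ($N = -4 - 1 = -5$)
$t = -6$ ($t = - \frac{6}{1} = \left(-6\right) 1 = -6$)
$a{\left(o \right)} = -11$ ($a{\left(o \right)} = -6 - 5 = -11$)
$a{\left(1 \right)} \left(-1\right) m{\left(-3,\frac{4}{-2} + \frac{0}{5} \right)} = \left(-11\right) \left(-1\right) \left(-9\right) = 11 \left(-9\right) = -99$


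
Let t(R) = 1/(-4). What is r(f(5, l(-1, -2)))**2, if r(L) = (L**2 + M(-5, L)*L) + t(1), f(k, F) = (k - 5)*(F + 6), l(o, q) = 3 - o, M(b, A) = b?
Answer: 1/16 ≈ 0.062500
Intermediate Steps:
t(R) = -1/4
f(k, F) = (-5 + k)*(6 + F)
r(L) = -1/4 + L**2 - 5*L (r(L) = (L**2 - 5*L) - 1/4 = -1/4 + L**2 - 5*L)
r(f(5, l(-1, -2)))**2 = (-1/4 + (-30 - 5*(3 - 1*(-1)) + 6*5 + (3 - 1*(-1))*5)**2 - 5*(-30 - 5*(3 - 1*(-1)) + 6*5 + (3 - 1*(-1))*5))**2 = (-1/4 + (-30 - 5*(3 + 1) + 30 + (3 + 1)*5)**2 - 5*(-30 - 5*(3 + 1) + 30 + (3 + 1)*5))**2 = (-1/4 + (-30 - 5*4 + 30 + 4*5)**2 - 5*(-30 - 5*4 + 30 + 4*5))**2 = (-1/4 + (-30 - 20 + 30 + 20)**2 - 5*(-30 - 20 + 30 + 20))**2 = (-1/4 + 0**2 - 5*0)**2 = (-1/4 + 0 + 0)**2 = (-1/4)**2 = 1/16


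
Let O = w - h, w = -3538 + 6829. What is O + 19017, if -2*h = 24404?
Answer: 34510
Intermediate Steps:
w = 3291
h = -12202 (h = -½*24404 = -12202)
O = 15493 (O = 3291 - 1*(-12202) = 3291 + 12202 = 15493)
O + 19017 = 15493 + 19017 = 34510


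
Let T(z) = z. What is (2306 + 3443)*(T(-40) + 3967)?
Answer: 22576323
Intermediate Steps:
(2306 + 3443)*(T(-40) + 3967) = (2306 + 3443)*(-40 + 3967) = 5749*3927 = 22576323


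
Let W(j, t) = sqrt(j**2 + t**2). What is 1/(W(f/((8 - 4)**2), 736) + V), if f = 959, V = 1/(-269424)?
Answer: 16839/2473881644509331 + 283551921*sqrt(139593857)/2473881644509331 ≈ 0.0013542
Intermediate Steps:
V = -1/269424 ≈ -3.7116e-6
1/(W(f/((8 - 4)**2), 736) + V) = 1/(sqrt((959/((8 - 4)**2))**2 + 736**2) - 1/269424) = 1/(sqrt((959/(4**2))**2 + 541696) - 1/269424) = 1/(sqrt((959/16)**2 + 541696) - 1/269424) = 1/(sqrt(919681/256 + 541696) - 1/269424) = 1/(sqrt(139593857/256) - 1/269424) = 1/(sqrt(139593857)/16 - 1/269424) = 1/(-1/269424 + sqrt(139593857)/16)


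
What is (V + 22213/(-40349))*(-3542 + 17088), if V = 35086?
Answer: 19176568302346/40349 ≈ 4.7527e+8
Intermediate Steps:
(V + 22213/(-40349))*(-3542 + 17088) = (35086 + 22213/(-40349))*(-3542 + 17088) = (35086 + 22213*(-1/40349))*13546 = (35086 - 22213/40349)*13546 = (1415662801/40349)*13546 = 19176568302346/40349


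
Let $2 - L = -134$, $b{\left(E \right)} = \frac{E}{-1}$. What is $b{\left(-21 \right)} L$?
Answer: $2856$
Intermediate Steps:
$b{\left(E \right)} = - E$ ($b{\left(E \right)} = E \left(-1\right) = - E$)
$L = 136$ ($L = 2 - -134 = 2 + 134 = 136$)
$b{\left(-21 \right)} L = \left(-1\right) \left(-21\right) 136 = 21 \cdot 136 = 2856$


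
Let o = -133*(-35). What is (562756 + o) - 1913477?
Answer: -1346066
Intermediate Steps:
o = 4655
(562756 + o) - 1913477 = (562756 + 4655) - 1913477 = 567411 - 1913477 = -1346066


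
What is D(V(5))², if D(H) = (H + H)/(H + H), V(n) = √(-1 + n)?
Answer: 1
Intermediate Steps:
D(H) = 1 (D(H) = (2*H)/((2*H)) = (2*H)*(1/(2*H)) = 1)
D(V(5))² = 1² = 1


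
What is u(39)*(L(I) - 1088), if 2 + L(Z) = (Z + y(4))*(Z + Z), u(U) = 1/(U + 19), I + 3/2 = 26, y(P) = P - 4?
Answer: 221/116 ≈ 1.9052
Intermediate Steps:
y(P) = -4 + P
I = 49/2 (I = -3/2 + 26 = 49/2 ≈ 24.500)
u(U) = 1/(19 + U)
L(Z) = -2 + 2*Z² (L(Z) = -2 + (Z + (-4 + 4))*(Z + Z) = -2 + (Z + 0)*(2*Z) = -2 + Z*(2*Z) = -2 + 2*Z²)
u(39)*(L(I) - 1088) = ((-2 + 2*(49/2)²) - 1088)/(19 + 39) = ((-2 + 2*(2401/4)) - 1088)/58 = ((-2 + 2401/2) - 1088)/58 = (2397/2 - 1088)/58 = (1/58)*(221/2) = 221/116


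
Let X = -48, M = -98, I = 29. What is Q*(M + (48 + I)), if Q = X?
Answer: 1008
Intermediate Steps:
Q = -48
Q*(M + (48 + I)) = -48*(-98 + (48 + 29)) = -48*(-98 + 77) = -48*(-21) = 1008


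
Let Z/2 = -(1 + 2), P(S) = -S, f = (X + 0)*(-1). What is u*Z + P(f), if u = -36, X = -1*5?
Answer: 211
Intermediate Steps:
X = -5
f = 5 (f = (-5 + 0)*(-1) = -5*(-1) = 5)
Z = -6 (Z = 2*(-(1 + 2)) = 2*(-1*3) = 2*(-3) = -6)
u*Z + P(f) = -36*(-6) - 1*5 = 216 - 5 = 211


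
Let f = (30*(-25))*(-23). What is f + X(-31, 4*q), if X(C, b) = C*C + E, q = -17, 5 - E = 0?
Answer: 18216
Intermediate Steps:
E = 5 (E = 5 - 1*0 = 5 + 0 = 5)
X(C, b) = 5 + C² (X(C, b) = C*C + 5 = C² + 5 = 5 + C²)
f = 17250 (f = -750*(-23) = 17250)
f + X(-31, 4*q) = 17250 + (5 + (-31)²) = 17250 + (5 + 961) = 17250 + 966 = 18216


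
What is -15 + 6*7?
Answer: 27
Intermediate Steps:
-15 + 6*7 = -15 + 42 = 27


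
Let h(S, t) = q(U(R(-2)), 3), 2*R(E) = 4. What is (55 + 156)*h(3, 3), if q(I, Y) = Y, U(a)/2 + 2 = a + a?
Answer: 633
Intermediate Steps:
R(E) = 2 (R(E) = (½)*4 = 2)
U(a) = -4 + 4*a (U(a) = -4 + 2*(a + a) = -4 + 2*(2*a) = -4 + 4*a)
h(S, t) = 3
(55 + 156)*h(3, 3) = (55 + 156)*3 = 211*3 = 633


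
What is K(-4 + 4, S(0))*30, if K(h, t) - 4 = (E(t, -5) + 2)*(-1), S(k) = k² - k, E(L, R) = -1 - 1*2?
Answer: 150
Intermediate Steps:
E(L, R) = -3 (E(L, R) = -1 - 2 = -3)
K(h, t) = 5 (K(h, t) = 4 + (-3 + 2)*(-1) = 4 - 1*(-1) = 4 + 1 = 5)
K(-4 + 4, S(0))*30 = 5*30 = 150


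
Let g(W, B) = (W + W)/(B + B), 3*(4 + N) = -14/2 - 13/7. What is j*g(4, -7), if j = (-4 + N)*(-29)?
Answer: -26680/147 ≈ -181.50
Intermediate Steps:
N = -146/21 (N = -4 + (-14/2 - 13/7)/3 = -4 + (-14*½ - 13*⅐)/3 = -4 + (-7 - 13/7)/3 = -4 + (⅓)*(-62/7) = -4 - 62/21 = -146/21 ≈ -6.9524)
g(W, B) = W/B (g(W, B) = (2*W)/((2*B)) = (2*W)*(1/(2*B)) = W/B)
j = 6670/21 (j = (-4 - 146/21)*(-29) = -230/21*(-29) = 6670/21 ≈ 317.62)
j*g(4, -7) = 6670*(4/(-7))/21 = 6670*(4*(-⅐))/21 = (6670/21)*(-4/7) = -26680/147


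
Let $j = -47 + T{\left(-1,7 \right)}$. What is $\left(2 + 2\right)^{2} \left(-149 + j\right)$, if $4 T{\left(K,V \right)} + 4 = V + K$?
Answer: $-3128$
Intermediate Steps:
$T{\left(K,V \right)} = -1 + \frac{K}{4} + \frac{V}{4}$ ($T{\left(K,V \right)} = -1 + \frac{V + K}{4} = -1 + \frac{K + V}{4} = -1 + \left(\frac{K}{4} + \frac{V}{4}\right) = -1 + \frac{K}{4} + \frac{V}{4}$)
$j = - \frac{93}{2}$ ($j = -47 + \left(-1 + \frac{1}{4} \left(-1\right) + \frac{1}{4} \cdot 7\right) = -47 - - \frac{1}{2} = -47 + \frac{1}{2} = - \frac{93}{2} \approx -46.5$)
$\left(2 + 2\right)^{2} \left(-149 + j\right) = \left(2 + 2\right)^{2} \left(-149 - \frac{93}{2}\right) = 4^{2} \left(- \frac{391}{2}\right) = 16 \left(- \frac{391}{2}\right) = -3128$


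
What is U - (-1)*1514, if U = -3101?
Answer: -1587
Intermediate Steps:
U - (-1)*1514 = -3101 - (-1)*1514 = -3101 - 1*(-1514) = -3101 + 1514 = -1587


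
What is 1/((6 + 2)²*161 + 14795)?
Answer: 1/25099 ≈ 3.9842e-5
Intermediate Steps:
1/((6 + 2)²*161 + 14795) = 1/(8²*161 + 14795) = 1/(64*161 + 14795) = 1/(10304 + 14795) = 1/25099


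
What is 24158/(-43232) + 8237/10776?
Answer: 5985961/29116752 ≈ 0.20558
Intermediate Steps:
24158/(-43232) + 8237/10776 = 24158*(-1/43232) + 8237*(1/10776) = -12079/21616 + 8237/10776 = 5985961/29116752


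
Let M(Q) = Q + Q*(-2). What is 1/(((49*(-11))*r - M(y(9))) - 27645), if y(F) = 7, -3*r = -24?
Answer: -1/31950 ≈ -3.1299e-5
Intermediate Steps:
r = 8 (r = -⅓*(-24) = 8)
M(Q) = -Q (M(Q) = Q - 2*Q = -Q)
1/(((49*(-11))*r - M(y(9))) - 27645) = 1/(((49*(-11))*8 - (-1)*7) - 27645) = 1/((-539*8 - 1*(-7)) - 27645) = 1/((-4312 + 7) - 27645) = 1/(-4305 - 27645) = 1/(-31950) = -1/31950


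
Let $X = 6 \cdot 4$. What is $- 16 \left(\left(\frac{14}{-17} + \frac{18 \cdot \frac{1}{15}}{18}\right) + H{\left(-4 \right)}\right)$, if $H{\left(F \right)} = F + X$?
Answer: $- \frac{78512}{255} \approx -307.89$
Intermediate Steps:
$X = 24$
$H{\left(F \right)} = 24 + F$ ($H{\left(F \right)} = F + 24 = 24 + F$)
$- 16 \left(\left(\frac{14}{-17} + \frac{18 \cdot \frac{1}{15}}{18}\right) + H{\left(-4 \right)}\right) = - 16 \left(\left(\frac{14}{-17} + \frac{18 \cdot \frac{1}{15}}{18}\right) + \left(24 - 4\right)\right) = - 16 \left(\left(14 \left(- \frac{1}{17}\right) + 18 \cdot \frac{1}{15} \cdot \frac{1}{18}\right) + 20\right) = - 16 \left(\left(- \frac{14}{17} + \frac{6}{5} \cdot \frac{1}{18}\right) + 20\right) = - 16 \left(\left(- \frac{14}{17} + \frac{1}{15}\right) + 20\right) = - 16 \left(- \frac{193}{255} + 20\right) = \left(-16\right) \frac{4907}{255} = - \frac{78512}{255}$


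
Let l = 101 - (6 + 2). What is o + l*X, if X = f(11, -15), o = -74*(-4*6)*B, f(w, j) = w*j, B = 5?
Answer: -6465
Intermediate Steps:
f(w, j) = j*w
l = 93 (l = 101 - 8 = 93)
o = 8880 (o = -74*(-4*6)*5 = -(-1776)*5 = -74*(-120) = 8880)
X = -165 (X = -15*11 = -165)
o + l*X = 8880 + 93*(-165) = 8880 - 15345 = -6465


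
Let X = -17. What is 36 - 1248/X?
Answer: 1860/17 ≈ 109.41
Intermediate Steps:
36 - 1248/X = 36 - 1248/(-17) = 36 - 1248*(-1)/17 = 36 - 39*(-32/17) = 36 + 1248/17 = 1860/17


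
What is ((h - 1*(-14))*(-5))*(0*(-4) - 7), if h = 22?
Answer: 1260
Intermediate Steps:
((h - 1*(-14))*(-5))*(0*(-4) - 7) = ((22 - 1*(-14))*(-5))*(0*(-4) - 7) = ((22 + 14)*(-5))*(0 - 7) = (36*(-5))*(-7) = -180*(-7) = 1260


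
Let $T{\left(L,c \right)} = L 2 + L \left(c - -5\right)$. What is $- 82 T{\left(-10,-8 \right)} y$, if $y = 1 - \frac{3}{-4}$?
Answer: $-1435$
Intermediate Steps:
$T{\left(L,c \right)} = 2 L + L \left(5 + c\right)$ ($T{\left(L,c \right)} = 2 L + L \left(c + 5\right) = 2 L + L \left(5 + c\right)$)
$y = \frac{7}{4}$ ($y = 1 - - \frac{3}{4} = 1 + \frac{3}{4} = \frac{7}{4} \approx 1.75$)
$- 82 T{\left(-10,-8 \right)} y = - 82 \left(- 10 \left(7 - 8\right)\right) \frac{7}{4} = - 82 \left(\left(-10\right) \left(-1\right)\right) \frac{7}{4} = \left(-82\right) 10 \cdot \frac{7}{4} = \left(-820\right) \frac{7}{4} = -1435$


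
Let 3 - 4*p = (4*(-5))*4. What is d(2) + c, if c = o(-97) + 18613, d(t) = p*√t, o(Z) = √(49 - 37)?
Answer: 18613 + 2*√3 + 83*√2/4 ≈ 18646.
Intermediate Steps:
o(Z) = 2*√3 (o(Z) = √12 = 2*√3)
p = 83/4 (p = ¾ - 4*(-5)*4/4 = ¾ - (-5)*4 = ¾ - ¼*(-80) = ¾ + 20 = 83/4 ≈ 20.750)
d(t) = 83*√t/4
c = 18613 + 2*√3 (c = 2*√3 + 18613 = 18613 + 2*√3 ≈ 18616.)
d(2) + c = 83*√2/4 + (18613 + 2*√3) = 18613 + 2*√3 + 83*√2/4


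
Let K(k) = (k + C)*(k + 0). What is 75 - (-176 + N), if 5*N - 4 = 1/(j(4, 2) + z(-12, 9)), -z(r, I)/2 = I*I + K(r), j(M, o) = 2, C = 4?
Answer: 440353/1760 ≈ 250.20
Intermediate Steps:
K(k) = k*(4 + k) (K(k) = (k + 4)*(k + 0) = (4 + k)*k = k*(4 + k))
z(r, I) = -2*I**2 - 2*r*(4 + r) (z(r, I) = -2*(I*I + r*(4 + r)) = -2*(I**2 + r*(4 + r)) = -2*I**2 - 2*r*(4 + r))
N = 1407/1760 (N = 4/5 + 1/(5*(2 + (-2*9**2 - 2*(-12)*(4 - 12)))) = 4/5 + 1/(5*(2 + (-2*81 - 2*(-12)*(-8)))) = 4/5 + 1/(5*(2 + (-162 - 192))) = 4/5 + 1/(5*(2 - 354)) = 4/5 + (1/5)/(-352) = 4/5 + (1/5)*(-1/352) = 4/5 - 1/1760 = 1407/1760 ≈ 0.79943)
75 - (-176 + N) = 75 - (-176 + 1407/1760) = 75 - 1*(-308353/1760) = 75 + 308353/1760 = 440353/1760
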